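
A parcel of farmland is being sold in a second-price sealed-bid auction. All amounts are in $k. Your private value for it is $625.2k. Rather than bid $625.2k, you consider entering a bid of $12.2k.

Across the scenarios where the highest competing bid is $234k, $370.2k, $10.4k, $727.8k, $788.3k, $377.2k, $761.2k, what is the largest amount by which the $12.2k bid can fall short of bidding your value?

$234k: truthful gives $391.2k, deviation gives $0k → loss $391.2k.
$370.2k: truthful gives $255k, deviation gives $0k → loss $255k.
$10.4k: same outcome either way → loss $0k.
$727.8k: same outcome either way → loss $0k.
$788.3k: same outcome either way → loss $0k.
$377.2k: truthful gives $248k, deviation gives $0k → loss $248k.
$761.2k: same outcome either way → loss $0k.
Maximum loss: $391.2k.

$391.2k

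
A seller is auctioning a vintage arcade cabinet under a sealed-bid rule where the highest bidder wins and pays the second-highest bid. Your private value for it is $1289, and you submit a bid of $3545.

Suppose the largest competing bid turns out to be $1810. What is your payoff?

−$521

Your bid $3545 exceeds the highest competing bid $1810, so you win.
In a second-price auction the winner pays the second-highest bid, $1810.
Payoff = value − price = $1289 − $1810 = −$521.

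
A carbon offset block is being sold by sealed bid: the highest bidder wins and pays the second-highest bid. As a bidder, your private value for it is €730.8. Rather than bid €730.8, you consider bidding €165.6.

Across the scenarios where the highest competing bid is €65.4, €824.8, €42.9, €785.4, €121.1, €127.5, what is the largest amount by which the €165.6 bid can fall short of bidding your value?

€65.4: same outcome either way → loss €0.
€824.8: same outcome either way → loss €0.
€42.9: same outcome either way → loss €0.
€785.4: same outcome either way → loss €0.
€121.1: same outcome either way → loss €0.
€127.5: same outcome either way → loss €0.
Maximum loss: €0.

€0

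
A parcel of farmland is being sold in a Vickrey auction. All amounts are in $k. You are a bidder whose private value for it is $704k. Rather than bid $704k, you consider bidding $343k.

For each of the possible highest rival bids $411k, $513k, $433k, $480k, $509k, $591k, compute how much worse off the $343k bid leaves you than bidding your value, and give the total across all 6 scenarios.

The deviation costs you only when the competing bid falls strictly between $343k and $704k; elsewhere both bids give the same outcome.
$411k: truthful payoff $293k, deviation payoff $0k → loss $293k.
$513k: truthful payoff $191k, deviation payoff $0k → loss $191k.
$433k: truthful payoff $271k, deviation payoff $0k → loss $271k.
$480k: truthful payoff $224k, deviation payoff $0k → loss $224k.
$509k: truthful payoff $195k, deviation payoff $0k → loss $195k.
$591k: truthful payoff $113k, deviation payoff $0k → loss $113k.
Total loss = $293k + $191k + $271k + $224k + $195k + $113k = $1287k.
Truthful bidding weakly dominates here: raising your bid can only win items priced above your value, and lowering it can only forfeit items priced below.

$1287k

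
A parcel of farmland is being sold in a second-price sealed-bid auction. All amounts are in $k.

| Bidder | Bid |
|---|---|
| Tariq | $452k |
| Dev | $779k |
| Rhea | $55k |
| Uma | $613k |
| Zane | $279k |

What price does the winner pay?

Highest bid: Dev at $779k, so Dev wins.
Second-highest bid: Uma at $613k — that is the price the winner pays.

$613k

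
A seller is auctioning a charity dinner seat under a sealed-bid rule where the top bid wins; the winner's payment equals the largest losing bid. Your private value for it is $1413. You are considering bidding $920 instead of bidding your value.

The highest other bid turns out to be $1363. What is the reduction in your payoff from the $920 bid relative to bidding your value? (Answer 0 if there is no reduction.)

Bidding your value $1413: you win (since $1413 > $1363) and pay $1363. Payoff $50.
Bidding $920: you lose. Payoff $0.
The competing bid $1363 lies between your shaded bid and your value, so underbidding forfeits an item you could have won at a profitable price.
Loss from deviating = $50 − ($0) = $50.

$50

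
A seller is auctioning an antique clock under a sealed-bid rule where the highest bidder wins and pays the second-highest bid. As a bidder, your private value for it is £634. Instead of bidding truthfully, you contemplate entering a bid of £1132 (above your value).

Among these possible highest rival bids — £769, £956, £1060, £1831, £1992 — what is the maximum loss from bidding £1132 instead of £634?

£426

£769: truthful gives £0, deviation gives −£135 → loss £135.
£956: truthful gives £0, deviation gives −£322 → loss £322.
£1060: truthful gives £0, deviation gives −£426 → loss £426.
£1831: same outcome either way → loss £0.
£1992: same outcome either way → loss £0.
Maximum loss: £426.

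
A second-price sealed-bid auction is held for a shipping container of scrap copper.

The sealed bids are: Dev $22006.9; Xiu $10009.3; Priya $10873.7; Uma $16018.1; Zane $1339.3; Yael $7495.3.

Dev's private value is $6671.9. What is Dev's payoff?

Highest bid: Dev at $22006.9, so Dev wins.
Second-highest bid: Uma at $16018.1 — that is the price the winner pays.
Dev's payoff = value − price = $6671.9 − $16018.1 = −$9346.2.

−$9346.2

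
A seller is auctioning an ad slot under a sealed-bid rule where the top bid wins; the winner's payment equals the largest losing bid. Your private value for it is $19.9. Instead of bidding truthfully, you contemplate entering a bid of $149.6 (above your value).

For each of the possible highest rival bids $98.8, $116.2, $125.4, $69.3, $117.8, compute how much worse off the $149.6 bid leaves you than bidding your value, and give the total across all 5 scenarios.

The deviation costs you only when the competing bid falls strictly between $19.9 and $149.6; elsewhere both bids give the same outcome.
$98.8: truthful payoff $0, deviation payoff −$78.9 → loss $78.9.
$116.2: truthful payoff $0, deviation payoff −$96.3 → loss $96.3.
$125.4: truthful payoff $0, deviation payoff −$105.5 → loss $105.5.
$69.3: truthful payoff $0, deviation payoff −$49.4 → loss $49.4.
$117.8: truthful payoff $0, deviation payoff −$97.9 → loss $97.9.
Total loss = $78.9 + $96.3 + $105.5 + $49.4 + $97.9 = $428.

$428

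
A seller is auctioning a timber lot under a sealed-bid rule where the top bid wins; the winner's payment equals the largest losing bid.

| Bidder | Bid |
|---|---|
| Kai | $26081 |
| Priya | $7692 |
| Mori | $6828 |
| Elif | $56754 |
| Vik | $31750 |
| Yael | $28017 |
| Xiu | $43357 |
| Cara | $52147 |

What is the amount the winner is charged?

Highest bid: Elif at $56754, so Elif wins.
Second-highest bid: Cara at $52147 — that is the price the winner pays.

$52147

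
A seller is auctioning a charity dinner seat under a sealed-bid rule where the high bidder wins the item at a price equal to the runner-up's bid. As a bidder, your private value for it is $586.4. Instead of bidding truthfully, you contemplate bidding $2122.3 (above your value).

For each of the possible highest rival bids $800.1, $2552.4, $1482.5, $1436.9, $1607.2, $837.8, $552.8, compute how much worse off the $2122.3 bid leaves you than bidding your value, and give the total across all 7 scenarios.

The deviation costs you only when the competing bid falls strictly between $586.4 and $2122.3; elsewhere both bids give the same outcome.
$800.1: truthful payoff $0, deviation payoff −$213.7 → loss $213.7.
$2552.4: outcomes coincide → loss $0.
$1482.5: truthful payoff $0, deviation payoff −$896.1 → loss $896.1.
$1436.9: truthful payoff $0, deviation payoff −$850.5 → loss $850.5.
$1607.2: truthful payoff $0, deviation payoff −$1020.8 → loss $1020.8.
$837.8: truthful payoff $0, deviation payoff −$251.4 → loss $251.4.
$552.8: outcomes coincide → loss $0.
Total loss = $213.7 + $896.1 + $850.5 + $1020.8 + $251.4 = $3232.5.
Truthful bidding weakly dominates here: raising your bid can only win items priced above your value, and lowering it can only forfeit items priced below.

$3232.5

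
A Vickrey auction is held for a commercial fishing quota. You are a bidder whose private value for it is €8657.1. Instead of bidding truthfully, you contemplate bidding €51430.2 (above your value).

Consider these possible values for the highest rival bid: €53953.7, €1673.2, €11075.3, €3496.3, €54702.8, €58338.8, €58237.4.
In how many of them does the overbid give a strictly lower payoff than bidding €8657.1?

1

The deviation hurts exactly when the highest competing bid lies strictly between €8657.1 and €51430.2 — overbidding then wins at a price above your value.
€53953.7: above both → same outcome either way.
€1673.2: below both → same outcome either way.
€11075.3: inside the interval → strictly worse (loss €2418.2).
€3496.3: below both → same outcome either way.
€54702.8: above both → same outcome either way.
€58338.8: above both → same outcome either way.
€58237.4: above both → same outcome either way.
Count: 1.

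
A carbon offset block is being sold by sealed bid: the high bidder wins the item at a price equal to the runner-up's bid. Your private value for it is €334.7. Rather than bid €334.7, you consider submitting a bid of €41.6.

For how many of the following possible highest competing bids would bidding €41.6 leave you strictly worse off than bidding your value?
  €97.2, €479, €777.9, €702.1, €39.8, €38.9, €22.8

1

The deviation hurts exactly when the highest competing bid lies strictly between €41.6 and €334.7 — underbidding then forfeits a profitable win.
€97.2: inside the interval → strictly worse (loss €237.5).
€479: above both → same outcome either way.
€777.9: above both → same outcome either way.
€702.1: above both → same outcome either way.
€39.8: below both → same outcome either way.
€38.9: below both → same outcome either way.
€22.8: below both → same outcome either way.
Count: 1.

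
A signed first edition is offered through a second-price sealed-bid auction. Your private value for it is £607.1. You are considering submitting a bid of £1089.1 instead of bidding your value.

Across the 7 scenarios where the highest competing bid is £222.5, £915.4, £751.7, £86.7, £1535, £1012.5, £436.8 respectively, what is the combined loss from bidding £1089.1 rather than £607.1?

The deviation costs you only when the competing bid falls strictly between £607.1 and £1089.1; elsewhere both bids give the same outcome.
£222.5: outcomes coincide → loss £0.
£915.4: truthful payoff £0, deviation payoff −£308.3 → loss £308.3.
£751.7: truthful payoff £0, deviation payoff −£144.6 → loss £144.6.
£86.7: outcomes coincide → loss £0.
£1535: outcomes coincide → loss £0.
£1012.5: truthful payoff £0, deviation payoff −£405.4 → loss £405.4.
£436.8: outcomes coincide → loss £0.
Total loss = £308.3 + £144.6 + £405.4 = £858.3.

£858.3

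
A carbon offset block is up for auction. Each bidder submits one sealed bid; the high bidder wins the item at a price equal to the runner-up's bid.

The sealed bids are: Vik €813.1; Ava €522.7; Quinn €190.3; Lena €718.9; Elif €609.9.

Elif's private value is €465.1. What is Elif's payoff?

€0

Highest bid: Vik at €813.1, so Vik wins.
Second-highest bid: Lena at €718.9 — that is the price the winner pays.
Elif did not win, so Elif pays nothing and receives nothing: payoff €0.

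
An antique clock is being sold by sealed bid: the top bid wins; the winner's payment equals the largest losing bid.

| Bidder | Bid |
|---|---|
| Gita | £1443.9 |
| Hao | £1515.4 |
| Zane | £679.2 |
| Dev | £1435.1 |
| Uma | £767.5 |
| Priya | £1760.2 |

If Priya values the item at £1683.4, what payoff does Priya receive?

£168

Highest bid: Priya at £1760.2, so Priya wins.
Second-highest bid: Hao at £1515.4 — that is the price the winner pays.
Priya's payoff = value − price = £1683.4 − £1515.4 = £168.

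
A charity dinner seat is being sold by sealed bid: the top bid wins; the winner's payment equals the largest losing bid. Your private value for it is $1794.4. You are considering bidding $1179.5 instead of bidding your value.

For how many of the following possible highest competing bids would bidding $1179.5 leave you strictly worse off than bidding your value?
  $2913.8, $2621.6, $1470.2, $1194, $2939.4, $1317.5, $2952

3

The deviation hurts exactly when the highest competing bid lies strictly between $1179.5 and $1794.4 — underbidding then forfeits a profitable win.
$2913.8: above both → same outcome either way.
$2621.6: above both → same outcome either way.
$1470.2: inside the interval → strictly worse (loss $324.2).
$1194: inside the interval → strictly worse (loss $600.4).
$2939.4: above both → same outcome either way.
$1317.5: inside the interval → strictly worse (loss $476.9).
$2952: above both → same outcome either way.
Count: 3.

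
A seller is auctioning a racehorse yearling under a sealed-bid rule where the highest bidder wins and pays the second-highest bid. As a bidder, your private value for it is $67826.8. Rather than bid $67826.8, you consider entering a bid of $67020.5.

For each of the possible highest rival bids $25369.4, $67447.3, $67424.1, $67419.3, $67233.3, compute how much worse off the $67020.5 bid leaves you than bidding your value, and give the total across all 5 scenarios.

The deviation costs you only when the competing bid falls strictly between $67020.5 and $67826.8; elsewhere both bids give the same outcome.
$25369.4: outcomes coincide → loss $0.
$67447.3: truthful payoff $379.5, deviation payoff $0 → loss $379.5.
$67424.1: truthful payoff $402.7, deviation payoff $0 → loss $402.7.
$67419.3: truthful payoff $407.5, deviation payoff $0 → loss $407.5.
$67233.3: truthful payoff $593.5, deviation payoff $0 → loss $593.5.
Total loss = $379.5 + $402.7 + $407.5 + $593.5 = $1783.2.

$1783.2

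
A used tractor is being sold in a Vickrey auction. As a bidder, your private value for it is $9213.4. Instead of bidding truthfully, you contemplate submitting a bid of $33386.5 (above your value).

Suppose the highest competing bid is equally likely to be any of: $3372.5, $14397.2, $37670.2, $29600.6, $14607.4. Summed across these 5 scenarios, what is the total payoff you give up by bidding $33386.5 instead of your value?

$30965

The deviation costs you only when the competing bid falls strictly between $9213.4 and $33386.5; elsewhere both bids give the same outcome.
$3372.5: outcomes coincide → loss $0.
$14397.2: truthful payoff $0, deviation payoff −$5183.8 → loss $5183.8.
$37670.2: outcomes coincide → loss $0.
$29600.6: truthful payoff $0, deviation payoff −$20387.2 → loss $20387.2.
$14607.4: truthful payoff $0, deviation payoff −$5394 → loss $5394.
Total loss = $5183.8 + $20387.2 + $5394 = $30965.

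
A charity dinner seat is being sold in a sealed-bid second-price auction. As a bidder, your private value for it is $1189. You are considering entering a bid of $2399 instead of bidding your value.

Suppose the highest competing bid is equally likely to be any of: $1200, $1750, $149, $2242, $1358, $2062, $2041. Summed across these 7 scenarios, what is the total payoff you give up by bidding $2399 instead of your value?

$3519

The deviation costs you only when the competing bid falls strictly between $1189 and $2399; elsewhere both bids give the same outcome.
$1200: truthful payoff $0, deviation payoff −$11 → loss $11.
$1750: truthful payoff $0, deviation payoff −$561 → loss $561.
$149: outcomes coincide → loss $0.
$2242: truthful payoff $0, deviation payoff −$1053 → loss $1053.
$1358: truthful payoff $0, deviation payoff −$169 → loss $169.
$2062: truthful payoff $0, deviation payoff −$873 → loss $873.
$2041: truthful payoff $0, deviation payoff −$852 → loss $852.
Total loss = $11 + $561 + $1053 + $169 + $873 + $852 = $3519.
In a second-price auction your bid sets only whether you win, not what you pay, so bidding your true value is weakly dominant.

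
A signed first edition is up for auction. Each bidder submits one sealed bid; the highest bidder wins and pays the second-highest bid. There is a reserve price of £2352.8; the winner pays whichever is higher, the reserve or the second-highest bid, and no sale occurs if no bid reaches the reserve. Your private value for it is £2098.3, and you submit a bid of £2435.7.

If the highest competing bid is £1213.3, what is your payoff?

Your bid £2435.7 is the highest and exceeds the reserve.
Price = max(second-highest bid, reserve) = max(£1213.3, £2352.8) = £2352.8.
Payoff = £2098.3 − £2352.8 = −£254.5.

−£254.5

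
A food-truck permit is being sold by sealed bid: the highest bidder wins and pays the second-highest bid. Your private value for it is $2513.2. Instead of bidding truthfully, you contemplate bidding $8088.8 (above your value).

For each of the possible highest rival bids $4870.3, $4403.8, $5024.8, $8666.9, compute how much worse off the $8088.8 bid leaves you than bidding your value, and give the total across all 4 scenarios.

$6759.3

The deviation costs you only when the competing bid falls strictly between $2513.2 and $8088.8; elsewhere both bids give the same outcome.
$4870.3: truthful payoff $0, deviation payoff −$2357.1 → loss $2357.1.
$4403.8: truthful payoff $0, deviation payoff −$1890.6 → loss $1890.6.
$5024.8: truthful payoff $0, deviation payoff −$2511.6 → loss $2511.6.
$8666.9: outcomes coincide → loss $0.
Total loss = $2357.1 + $1890.6 + $2511.6 = $6759.3.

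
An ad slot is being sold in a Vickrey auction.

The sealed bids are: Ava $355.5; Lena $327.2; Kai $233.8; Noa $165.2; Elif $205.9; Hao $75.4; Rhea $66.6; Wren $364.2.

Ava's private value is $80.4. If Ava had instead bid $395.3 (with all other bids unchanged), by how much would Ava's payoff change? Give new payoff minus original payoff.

−$283.8

The highest bid among the other bidders is $364.2; Ava's bid doesn't change that.
Original bid $355.5: Ava is not highest (top rival bid is $364.2); payoff $0.
Alternative bid $395.3: Ava is highest, pays the top rival bid $364.2; payoff $80.4 − $364.2 = −$283.8.
Change in payoff = −$283.8 − ($0) = −$283.8.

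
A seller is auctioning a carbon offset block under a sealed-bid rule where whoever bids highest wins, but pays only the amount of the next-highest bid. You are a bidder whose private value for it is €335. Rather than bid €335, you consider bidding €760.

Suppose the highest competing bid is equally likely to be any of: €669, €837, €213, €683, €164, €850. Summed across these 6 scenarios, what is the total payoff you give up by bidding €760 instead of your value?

The deviation costs you only when the competing bid falls strictly between €335 and €760; elsewhere both bids give the same outcome.
€669: truthful payoff €0, deviation payoff −€334 → loss €334.
€837: outcomes coincide → loss €0.
€213: outcomes coincide → loss €0.
€683: truthful payoff €0, deviation payoff −€348 → loss €348.
€164: outcomes coincide → loss €0.
€850: outcomes coincide → loss €0.
Total loss = €334 + €348 = €682.
Truthful bidding weakly dominates here: raising your bid can only win items priced above your value, and lowering it can only forfeit items priced below.

€682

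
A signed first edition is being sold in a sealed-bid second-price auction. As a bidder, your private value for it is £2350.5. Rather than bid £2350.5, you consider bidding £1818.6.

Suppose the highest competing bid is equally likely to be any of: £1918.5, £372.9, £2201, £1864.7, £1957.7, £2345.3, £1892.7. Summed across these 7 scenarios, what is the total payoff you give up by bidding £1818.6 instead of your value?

The deviation costs you only when the competing bid falls strictly between £1818.6 and £2350.5; elsewhere both bids give the same outcome.
£1918.5: truthful payoff £432, deviation payoff £0 → loss £432.
£372.9: outcomes coincide → loss £0.
£2201: truthful payoff £149.5, deviation payoff £0 → loss £149.5.
£1864.7: truthful payoff £485.8, deviation payoff £0 → loss £485.8.
£1957.7: truthful payoff £392.8, deviation payoff £0 → loss £392.8.
£2345.3: truthful payoff £5.2, deviation payoff £0 → loss £5.2.
£1892.7: truthful payoff £457.8, deviation payoff £0 → loss £457.8.
Total loss = £432 + £149.5 + £485.8 + £392.8 + £5.2 + £457.8 = £1923.1.
Because the price is fixed by the runner-up's bid, deviating from your value can only change a good outcome into a bad one — never the reverse.

£1923.1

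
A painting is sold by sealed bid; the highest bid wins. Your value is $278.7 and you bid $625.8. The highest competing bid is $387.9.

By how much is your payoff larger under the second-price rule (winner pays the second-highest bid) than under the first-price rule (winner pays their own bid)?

You have the highest bid, so you win under either rule.
Second-price: pay $387.9 → payoff −$109.2.
First-price: pay your own bid $625.8 → payoff −$347.1.
Difference = −$109.2 − (−$347.1) = $237.9.

$237.9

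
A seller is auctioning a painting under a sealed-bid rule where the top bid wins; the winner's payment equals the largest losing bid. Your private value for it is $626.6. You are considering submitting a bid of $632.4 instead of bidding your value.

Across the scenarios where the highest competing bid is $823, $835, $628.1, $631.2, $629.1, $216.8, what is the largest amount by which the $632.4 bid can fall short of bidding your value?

$823: same outcome either way → loss $0.
$835: same outcome either way → loss $0.
$628.1: truthful gives $0, deviation gives −$1.5 → loss $1.5.
$631.2: truthful gives $0, deviation gives −$4.6 → loss $4.6.
$629.1: truthful gives $0, deviation gives −$2.5 → loss $2.5.
$216.8: same outcome either way → loss $0.
Maximum loss: $4.6.

$4.6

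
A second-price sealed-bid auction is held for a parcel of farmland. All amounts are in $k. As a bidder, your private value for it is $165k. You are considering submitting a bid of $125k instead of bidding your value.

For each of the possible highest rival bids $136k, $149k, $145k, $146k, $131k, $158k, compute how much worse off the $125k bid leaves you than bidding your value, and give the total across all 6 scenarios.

The deviation costs you only when the competing bid falls strictly between $125k and $165k; elsewhere both bids give the same outcome.
$136k: truthful payoff $29k, deviation payoff $0k → loss $29k.
$149k: truthful payoff $16k, deviation payoff $0k → loss $16k.
$145k: truthful payoff $20k, deviation payoff $0k → loss $20k.
$146k: truthful payoff $19k, deviation payoff $0k → loss $19k.
$131k: truthful payoff $34k, deviation payoff $0k → loss $34k.
$158k: truthful payoff $7k, deviation payoff $0k → loss $7k.
Total loss = $29k + $16k + $20k + $19k + $34k + $7k = $125k.
Truthful bidding weakly dominates here: raising your bid can only win items priced above your value, and lowering it can only forfeit items priced below.

$125k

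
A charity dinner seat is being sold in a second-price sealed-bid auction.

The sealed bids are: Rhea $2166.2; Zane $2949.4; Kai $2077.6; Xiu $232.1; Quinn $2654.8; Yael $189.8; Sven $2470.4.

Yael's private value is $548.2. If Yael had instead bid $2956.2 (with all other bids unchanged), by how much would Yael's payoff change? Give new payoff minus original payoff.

−$2401.2

The highest bid among the other bidders is $2949.4; Yael's bid doesn't change that.
Original bid $189.8: Yael is not highest (top rival bid is $2949.4); payoff $0.
Alternative bid $2956.2: Yael is highest, pays the top rival bid $2949.4; payoff $548.2 − $2949.4 = −$2401.2.
Change in payoff = −$2401.2 − ($0) = −$2401.2.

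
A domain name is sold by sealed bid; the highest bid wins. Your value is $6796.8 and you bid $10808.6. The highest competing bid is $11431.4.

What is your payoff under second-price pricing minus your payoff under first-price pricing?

Your bid $10808.6 is below $11431.4, so you lose under either rule.
Payoff is $0 in both cases; difference = $0.

$0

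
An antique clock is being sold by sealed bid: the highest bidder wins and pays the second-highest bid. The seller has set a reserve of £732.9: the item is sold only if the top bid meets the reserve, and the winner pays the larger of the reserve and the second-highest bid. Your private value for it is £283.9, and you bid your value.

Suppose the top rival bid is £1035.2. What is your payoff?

Your bid £283.9 is below the highest competing bid £1035.2, so you lose. Payoff £0.

£0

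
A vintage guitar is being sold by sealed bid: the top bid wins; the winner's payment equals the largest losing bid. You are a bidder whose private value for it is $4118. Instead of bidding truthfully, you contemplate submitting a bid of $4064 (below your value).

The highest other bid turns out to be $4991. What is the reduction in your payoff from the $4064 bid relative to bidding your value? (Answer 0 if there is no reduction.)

Bidding your value $4118: you lose (since $4118 < $4991). Payoff $0.
Bidding $4064: you lose. Payoff $0.
Difference = $0 − $0 = $0; both bids lead to the same outcome because the competing bid is above both your value and your alternative bid.
Truthful bidding weakly dominates here: raising your bid can only win items priced above your value, and lowering it can only forfeit items priced below.

$0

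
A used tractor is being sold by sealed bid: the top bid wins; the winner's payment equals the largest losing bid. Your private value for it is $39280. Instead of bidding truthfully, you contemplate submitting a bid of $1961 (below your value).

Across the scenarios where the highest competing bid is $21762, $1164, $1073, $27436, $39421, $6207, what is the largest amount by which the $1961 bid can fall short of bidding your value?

$33073

$21762: truthful gives $17518, deviation gives $0 → loss $17518.
$1164: same outcome either way → loss $0.
$1073: same outcome either way → loss $0.
$27436: truthful gives $11844, deviation gives $0 → loss $11844.
$39421: same outcome either way → loss $0.
$6207: truthful gives $33073, deviation gives $0 → loss $33073.
Maximum loss: $33073.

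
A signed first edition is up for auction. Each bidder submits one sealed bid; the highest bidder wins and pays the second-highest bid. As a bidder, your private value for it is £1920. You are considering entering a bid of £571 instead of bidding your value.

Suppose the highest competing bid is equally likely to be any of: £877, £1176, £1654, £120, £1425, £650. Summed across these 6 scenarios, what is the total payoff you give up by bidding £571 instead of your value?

The deviation costs you only when the competing bid falls strictly between £571 and £1920; elsewhere both bids give the same outcome.
£877: truthful payoff £1043, deviation payoff £0 → loss £1043.
£1176: truthful payoff £744, deviation payoff £0 → loss £744.
£1654: truthful payoff £266, deviation payoff £0 → loss £266.
£120: outcomes coincide → loss £0.
£1425: truthful payoff £495, deviation payoff £0 → loss £495.
£650: truthful payoff £1270, deviation payoff £0 → loss £1270.
Total loss = £1043 + £744 + £266 + £495 + £1270 = £3818.
Truthful bidding weakly dominates here: raising your bid can only win items priced above your value, and lowering it can only forfeit items priced below.

£3818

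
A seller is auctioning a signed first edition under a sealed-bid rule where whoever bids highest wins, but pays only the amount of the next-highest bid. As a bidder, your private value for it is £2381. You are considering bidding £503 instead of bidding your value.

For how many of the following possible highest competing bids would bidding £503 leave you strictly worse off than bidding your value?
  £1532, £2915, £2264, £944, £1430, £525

5

The deviation hurts exactly when the highest competing bid lies strictly between £503 and £2381 — underbidding then forfeits a profitable win.
£1532: inside the interval → strictly worse (loss £849).
£2915: above both → same outcome either way.
£2264: inside the interval → strictly worse (loss £117).
£944: inside the interval → strictly worse (loss £1437).
£1430: inside the interval → strictly worse (loss £951).
£525: inside the interval → strictly worse (loss £1856).
Count: 5.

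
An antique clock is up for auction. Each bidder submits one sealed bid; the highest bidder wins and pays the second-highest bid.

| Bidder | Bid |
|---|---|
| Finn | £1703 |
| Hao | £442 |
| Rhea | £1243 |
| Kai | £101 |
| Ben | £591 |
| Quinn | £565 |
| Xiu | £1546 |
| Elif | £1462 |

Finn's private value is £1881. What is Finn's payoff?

Highest bid: Finn at £1703, so Finn wins.
Second-highest bid: Xiu at £1546 — that is the price the winner pays.
Finn's payoff = value − price = £1881 − £1546 = £335.

£335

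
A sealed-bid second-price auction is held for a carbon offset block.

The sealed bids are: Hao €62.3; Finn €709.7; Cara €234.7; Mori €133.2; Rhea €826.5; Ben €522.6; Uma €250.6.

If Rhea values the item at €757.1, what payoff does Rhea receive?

€47.4

Highest bid: Rhea at €826.5, so Rhea wins.
Second-highest bid: Finn at €709.7 — that is the price the winner pays.
Rhea's payoff = value − price = €757.1 − €709.7 = €47.4.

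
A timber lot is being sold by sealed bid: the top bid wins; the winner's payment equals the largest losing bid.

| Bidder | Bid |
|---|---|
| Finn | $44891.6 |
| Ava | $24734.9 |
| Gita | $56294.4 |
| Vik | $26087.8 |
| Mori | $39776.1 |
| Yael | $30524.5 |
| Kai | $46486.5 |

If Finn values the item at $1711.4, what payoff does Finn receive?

Highest bid: Gita at $56294.4, so Gita wins.
Second-highest bid: Kai at $46486.5 — that is the price the winner pays.
Finn did not win, so Finn pays nothing and receives nothing: payoff $0.

$0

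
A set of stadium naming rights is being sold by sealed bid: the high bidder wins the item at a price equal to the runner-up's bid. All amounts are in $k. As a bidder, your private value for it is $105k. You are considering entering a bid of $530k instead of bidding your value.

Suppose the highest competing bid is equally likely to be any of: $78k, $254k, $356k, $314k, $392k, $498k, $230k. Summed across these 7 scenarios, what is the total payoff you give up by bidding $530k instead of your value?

The deviation costs you only when the competing bid falls strictly between $105k and $530k; elsewhere both bids give the same outcome.
$78k: outcomes coincide → loss $0k.
$254k: truthful payoff $0k, deviation payoff −$149k → loss $149k.
$356k: truthful payoff $0k, deviation payoff −$251k → loss $251k.
$314k: truthful payoff $0k, deviation payoff −$209k → loss $209k.
$392k: truthful payoff $0k, deviation payoff −$287k → loss $287k.
$498k: truthful payoff $0k, deviation payoff −$393k → loss $393k.
$230k: truthful payoff $0k, deviation payoff −$125k → loss $125k.
Total loss = $149k + $251k + $209k + $287k + $393k + $125k = $1414k.

$1414k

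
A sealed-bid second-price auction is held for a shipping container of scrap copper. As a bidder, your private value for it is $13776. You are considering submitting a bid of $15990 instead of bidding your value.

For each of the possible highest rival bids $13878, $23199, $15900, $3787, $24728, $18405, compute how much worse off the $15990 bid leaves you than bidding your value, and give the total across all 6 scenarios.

$2226

The deviation costs you only when the competing bid falls strictly between $13776 and $15990; elsewhere both bids give the same outcome.
$13878: truthful payoff $0, deviation payoff −$102 → loss $102.
$23199: outcomes coincide → loss $0.
$15900: truthful payoff $0, deviation payoff −$2124 → loss $2124.
$3787: outcomes coincide → loss $0.
$24728: outcomes coincide → loss $0.
$18405: outcomes coincide → loss $0.
Total loss = $102 + $2124 = $2226.
In a second-price auction your bid sets only whether you win, not what you pay, so bidding your true value is weakly dominant.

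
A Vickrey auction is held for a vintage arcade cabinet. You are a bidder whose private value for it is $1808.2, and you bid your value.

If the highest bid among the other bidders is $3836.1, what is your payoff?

Your bid $1808.2 is below the highest competing bid $3836.1, so you lose.
A losing bidder pays nothing and receives nothing: payoff = $0.

$0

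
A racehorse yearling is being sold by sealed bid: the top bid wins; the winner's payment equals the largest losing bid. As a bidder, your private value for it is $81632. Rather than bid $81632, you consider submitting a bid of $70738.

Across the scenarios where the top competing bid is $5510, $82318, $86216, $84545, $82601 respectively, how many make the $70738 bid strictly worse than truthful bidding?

The deviation hurts exactly when the highest competing bid lies strictly between $70738 and $81632 — underbidding then forfeits a profitable win.
$5510: below both → same outcome either way.
$82318: above both → same outcome either way.
$86216: above both → same outcome either way.
$84545: above both → same outcome either way.
$82601: above both → same outcome either way.
Count: 0.

0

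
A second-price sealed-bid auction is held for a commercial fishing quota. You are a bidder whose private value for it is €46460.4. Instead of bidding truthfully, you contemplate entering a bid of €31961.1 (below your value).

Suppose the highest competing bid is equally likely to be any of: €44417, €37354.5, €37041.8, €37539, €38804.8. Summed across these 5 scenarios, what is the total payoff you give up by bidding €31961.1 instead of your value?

The deviation costs you only when the competing bid falls strictly between €31961.1 and €46460.4; elsewhere both bids give the same outcome.
€44417: truthful payoff €2043.4, deviation payoff €0 → loss €2043.4.
€37354.5: truthful payoff €9105.9, deviation payoff €0 → loss €9105.9.
€37041.8: truthful payoff €9418.6, deviation payoff €0 → loss €9418.6.
€37539: truthful payoff €8921.4, deviation payoff €0 → loss €8921.4.
€38804.8: truthful payoff €7655.6, deviation payoff €0 → loss €7655.6.
Total loss = €2043.4 + €9105.9 + €9418.6 + €8921.4 + €7655.6 = €37144.9.

€37144.9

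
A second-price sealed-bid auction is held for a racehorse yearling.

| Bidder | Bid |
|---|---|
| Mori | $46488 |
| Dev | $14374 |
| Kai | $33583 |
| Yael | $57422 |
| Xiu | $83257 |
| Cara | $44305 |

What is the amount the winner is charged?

$57422

Highest bid: Xiu at $83257, so Xiu wins.
Second-highest bid: Yael at $57422 — that is the price the winner pays.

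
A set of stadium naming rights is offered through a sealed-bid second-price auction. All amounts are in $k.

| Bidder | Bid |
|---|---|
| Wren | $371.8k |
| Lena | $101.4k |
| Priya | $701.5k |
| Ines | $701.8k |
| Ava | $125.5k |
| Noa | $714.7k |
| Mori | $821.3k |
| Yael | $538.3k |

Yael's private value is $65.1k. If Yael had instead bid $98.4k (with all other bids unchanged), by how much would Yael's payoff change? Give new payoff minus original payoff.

$0k

The highest bid among the other bidders is $821.3k; Yael's bid doesn't change that.
Original bid $538.3k: Yael is not highest (top rival bid is $821.3k); payoff $0k.
Alternative bid $98.4k: Yael is not highest (top rival bid is $821.3k); payoff $0k.
Change in payoff = $0k − ($0k) = $0k.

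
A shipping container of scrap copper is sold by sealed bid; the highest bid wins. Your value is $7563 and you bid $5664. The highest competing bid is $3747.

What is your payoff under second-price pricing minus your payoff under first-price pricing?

$1917

You have the highest bid, so you win under either rule.
Second-price: pay $3747 → payoff $3816.
First-price: pay your own bid $5664 → payoff $1899.
Difference = $3816 − ($1899) = $1917.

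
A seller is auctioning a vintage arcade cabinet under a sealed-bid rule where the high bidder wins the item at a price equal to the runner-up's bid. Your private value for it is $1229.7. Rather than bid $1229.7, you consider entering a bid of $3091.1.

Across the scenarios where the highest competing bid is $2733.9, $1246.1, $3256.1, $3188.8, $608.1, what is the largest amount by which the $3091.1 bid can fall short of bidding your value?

$2733.9: truthful gives $0, deviation gives −$1504.2 → loss $1504.2.
$1246.1: truthful gives $0, deviation gives −$16.4 → loss $16.4.
$3256.1: same outcome either way → loss $0.
$3188.8: same outcome either way → loss $0.
$608.1: same outcome either way → loss $0.
Maximum loss: $1504.2.

$1504.2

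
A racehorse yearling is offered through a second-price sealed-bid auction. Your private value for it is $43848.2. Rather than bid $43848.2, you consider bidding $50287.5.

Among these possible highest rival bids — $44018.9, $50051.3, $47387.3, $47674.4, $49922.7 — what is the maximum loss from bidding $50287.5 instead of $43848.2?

$44018.9: truthful gives $0, deviation gives −$170.7 → loss $170.7.
$50051.3: truthful gives $0, deviation gives −$6203.1 → loss $6203.1.
$47387.3: truthful gives $0, deviation gives −$3539.1 → loss $3539.1.
$47674.4: truthful gives $0, deviation gives −$3826.2 → loss $3826.2.
$49922.7: truthful gives $0, deviation gives −$6074.5 → loss $6074.5.
Maximum loss: $6203.1.

$6203.1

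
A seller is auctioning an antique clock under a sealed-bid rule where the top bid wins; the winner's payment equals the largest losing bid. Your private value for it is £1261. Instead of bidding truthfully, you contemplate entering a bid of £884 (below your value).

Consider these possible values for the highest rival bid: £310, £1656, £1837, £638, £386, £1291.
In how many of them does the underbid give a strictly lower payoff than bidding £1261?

The deviation hurts exactly when the highest competing bid lies strictly between £884 and £1261 — underbidding then forfeits a profitable win.
£310: below both → same outcome either way.
£1656: above both → same outcome either way.
£1837: above both → same outcome either way.
£638: below both → same outcome either way.
£386: below both → same outcome either way.
£1291: above both → same outcome either way.
Count: 0.

0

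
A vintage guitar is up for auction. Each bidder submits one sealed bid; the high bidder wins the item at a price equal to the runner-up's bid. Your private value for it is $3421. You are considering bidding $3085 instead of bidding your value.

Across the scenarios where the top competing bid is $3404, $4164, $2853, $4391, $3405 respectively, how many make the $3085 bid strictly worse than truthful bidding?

The deviation hurts exactly when the highest competing bid lies strictly between $3085 and $3421 — underbidding then forfeits a profitable win.
$3404: inside the interval → strictly worse (loss $17).
$4164: above both → same outcome either way.
$2853: below both → same outcome either way.
$4391: above both → same outcome either way.
$3405: inside the interval → strictly worse (loss $16).
Count: 2.

2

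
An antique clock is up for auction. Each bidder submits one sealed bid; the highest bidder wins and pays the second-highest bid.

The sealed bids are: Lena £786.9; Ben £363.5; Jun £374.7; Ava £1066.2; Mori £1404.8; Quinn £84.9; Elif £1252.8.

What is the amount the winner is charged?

Highest bid: Mori at £1404.8, so Mori wins.
Second-highest bid: Elif at £1252.8 — that is the price the winner pays.

£1252.8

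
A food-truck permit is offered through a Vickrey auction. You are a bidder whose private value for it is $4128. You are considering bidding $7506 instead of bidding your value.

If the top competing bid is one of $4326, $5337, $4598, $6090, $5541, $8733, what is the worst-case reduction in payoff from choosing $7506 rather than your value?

$4326: truthful gives $0, deviation gives −$198 → loss $198.
$5337: truthful gives $0, deviation gives −$1209 → loss $1209.
$4598: truthful gives $0, deviation gives −$470 → loss $470.
$6090: truthful gives $0, deviation gives −$1962 → loss $1962.
$5541: truthful gives $0, deviation gives −$1413 → loss $1413.
$8733: same outcome either way → loss $0.
Maximum loss: $1962.

$1962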